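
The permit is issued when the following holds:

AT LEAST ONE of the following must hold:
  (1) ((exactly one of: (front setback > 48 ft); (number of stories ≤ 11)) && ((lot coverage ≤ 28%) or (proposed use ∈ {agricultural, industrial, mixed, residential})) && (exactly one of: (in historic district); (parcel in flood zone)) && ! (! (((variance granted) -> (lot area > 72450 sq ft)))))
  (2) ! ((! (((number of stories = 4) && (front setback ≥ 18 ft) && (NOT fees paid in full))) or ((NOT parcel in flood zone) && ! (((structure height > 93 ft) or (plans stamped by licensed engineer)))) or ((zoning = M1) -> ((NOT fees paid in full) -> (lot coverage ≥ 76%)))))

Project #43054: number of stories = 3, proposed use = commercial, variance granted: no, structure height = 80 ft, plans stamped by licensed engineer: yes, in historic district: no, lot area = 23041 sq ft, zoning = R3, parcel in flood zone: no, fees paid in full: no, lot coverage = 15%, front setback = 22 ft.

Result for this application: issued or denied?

Atomic conditions:
  front setback > 48 ft: 22 > 48 is false
  number of stories ≤ 11: 3 ≤ 11 is true
  lot coverage ≤ 28%: 15 ≤ 28 is true
  proposed use ∈ {agricultural, industrial, mixed, residential}: commercial is not in the set → false
  in historic district: no → false
  parcel in flood zone: no → false
  variance granted: no → false
  lot area > 72450 sq ft: 23041 > 72450 is false
  number of stories = 4: 3 == 4 is false
  front setback ≥ 18 ft: 22 ≥ 18 is true
  NOT fees paid in full: no → true
  NOT parcel in flood zone: no → true
  structure height > 93 ft: 80 > 93 is false
  plans stamped by licensed engineer: yes → true
  zoning = M1: R3 == M1 is false
  lot coverage ≥ 76%: 15 ≥ 76 is false
Combine:
[1.1] exactly-one(false, true) = true
[1.2] true OR false = true
[1.3] exactly-one(false, false) = false
[1.4.1.1] false → false (antecedent false ⇒ implication holds) = true
[1.4.1] NOT true = false
[1.4] NOT false = true
[1] true AND true AND false AND true = false
[2.1.1.1] false AND true AND true = false
[2.1.1] NOT false = true
[2.1.2.2.1] false OR true = true
[2.1.2.2] NOT true = false
[2.1.2] true AND false = false
[2.1.3.2] true → false = false
[2.1.3] false → false (antecedent false ⇒ implication holds) = true
[2.1] true OR false OR true = true
[2] NOT true = false
[root] false OR false = false
Overall: false → denied

Denied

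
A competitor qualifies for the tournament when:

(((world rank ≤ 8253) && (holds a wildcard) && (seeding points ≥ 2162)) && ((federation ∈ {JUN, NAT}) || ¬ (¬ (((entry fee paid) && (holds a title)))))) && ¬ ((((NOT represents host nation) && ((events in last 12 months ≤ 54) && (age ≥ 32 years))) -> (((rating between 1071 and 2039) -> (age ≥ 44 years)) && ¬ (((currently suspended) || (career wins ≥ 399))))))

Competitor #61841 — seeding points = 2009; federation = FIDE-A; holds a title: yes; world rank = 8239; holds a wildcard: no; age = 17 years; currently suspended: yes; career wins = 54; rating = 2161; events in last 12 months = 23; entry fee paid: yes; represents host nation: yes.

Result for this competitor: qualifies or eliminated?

Atomic conditions:
  world rank ≤ 8253: 8239 ≤ 8253 is true
  holds a wildcard: no → false
  seeding points ≥ 2162: 2009 ≥ 2162 is false
  federation ∈ {JUN, NAT}: FIDE-A is not in the set → false
  entry fee paid: yes → true
  holds a title: yes → true
  NOT represents host nation: yes → false
  events in last 12 months ≤ 54: 23 ≤ 54 is true
  age ≥ 32 years: 17 ≥ 32 is false
  rating between 1071 and 2039: 2161 in [1071, 2039] is false
  age ≥ 44 years: 17 ≥ 44 is false
  currently suspended: yes → true
  career wins ≥ 399: 54 ≥ 399 is false
Combine:
[1.1] true AND false AND false = false
[1.2.2.1.1] true AND true = true
[1.2.2.1] NOT true = false
[1.2.2] NOT false = true
[1.2] false OR true = true
[1] false AND true = false
[2.1.1.2] true AND false = false
[2.1.1] false AND false = false
[2.1.2.1] false → false (antecedent false ⇒ implication holds) = true
[2.1.2.2.1] true OR false = true
[2.1.2.2] NOT true = false
[2.1.2] true AND false = false
[2.1] false → false (antecedent false ⇒ implication holds) = true
[2] NOT true = false
[root] false AND false = false
Overall: false → eliminated

Eliminated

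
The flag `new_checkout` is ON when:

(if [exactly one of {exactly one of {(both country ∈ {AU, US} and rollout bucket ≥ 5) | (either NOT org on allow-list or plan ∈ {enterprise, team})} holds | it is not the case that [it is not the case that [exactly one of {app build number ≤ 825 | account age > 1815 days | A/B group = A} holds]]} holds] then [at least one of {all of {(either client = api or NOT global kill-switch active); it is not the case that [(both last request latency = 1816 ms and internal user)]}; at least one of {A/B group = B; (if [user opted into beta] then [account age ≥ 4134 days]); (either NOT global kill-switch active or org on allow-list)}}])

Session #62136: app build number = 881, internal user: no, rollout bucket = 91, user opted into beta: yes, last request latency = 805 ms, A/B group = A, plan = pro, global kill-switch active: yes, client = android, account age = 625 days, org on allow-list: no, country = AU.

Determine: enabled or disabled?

Disabled

Atomic conditions:
  country ∈ {AU, US}: AU is in the set → true
  rollout bucket ≥ 5: 91 ≥ 5 is true
  NOT org on allow-list: no → true
  plan ∈ {enterprise, team}: pro is not in the set → false
  app build number ≤ 825: 881 ≤ 825 is false
  account age > 1815 days: 625 > 1815 is false
  A/B group = A: A == A is true
  client = api: android == api is false
  NOT global kill-switch active: yes → false
  last request latency = 1816 ms: 805 == 1816 is false
  internal user: no → false
  A/B group = B: A == B is false
  user opted into beta: yes → true
  account age ≥ 4134 days: 625 ≥ 4134 is false
  org on allow-list: no → false
Combine:
[1.1.1] true AND true = true
[1.1.2] true OR false = true
[1.1] exactly-one(true, true) = false
[1.2.1.1] exactly-one(false, false, true) = true
[1.2.1] NOT true = false
[1.2] NOT false = true
[1] exactly-one(false, true) = true
[2.1.1] false OR false = false
[2.1.2.1] false AND false = false
[2.1.2] NOT false = true
[2.1] false AND true = false
[2.2.2] true → false = false
[2.2.3] false OR false = false
[2.2] false OR false OR false = false
[2] false OR false = false
[root] true → false = false
Overall: false → disabled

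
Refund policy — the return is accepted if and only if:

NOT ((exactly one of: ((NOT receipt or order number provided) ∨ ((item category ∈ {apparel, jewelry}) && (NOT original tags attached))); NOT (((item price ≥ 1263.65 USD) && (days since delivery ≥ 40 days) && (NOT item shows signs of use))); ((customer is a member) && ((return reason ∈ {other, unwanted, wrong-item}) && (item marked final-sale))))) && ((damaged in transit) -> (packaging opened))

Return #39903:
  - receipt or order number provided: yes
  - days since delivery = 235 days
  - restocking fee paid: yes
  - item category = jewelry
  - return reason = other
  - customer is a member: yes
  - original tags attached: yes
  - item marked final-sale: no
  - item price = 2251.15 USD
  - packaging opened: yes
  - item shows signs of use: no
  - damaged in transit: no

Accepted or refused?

Atomic conditions:
  NOT receipt or order number provided: yes → false
  item category ∈ {apparel, jewelry}: jewelry is in the set → true
  NOT original tags attached: yes → false
  item price ≥ 1263.65 USD: 2251.15 ≥ 1263.65 is true
  days since delivery ≥ 40 days: 235 ≥ 40 is true
  NOT item shows signs of use: no → true
  customer is a member: yes → true
  return reason ∈ {other, unwanted, wrong-item}: other is in the set → true
  item marked final-sale: no → false
  damaged in transit: no → false
  packaging opened: yes → true
Combine:
[1.1.1.2] true AND false = false
[1.1.1] false OR false = false
[1.1.2.1] true AND true AND true = true
[1.1.2] NOT true = false
[1.1.3.2] true AND false = false
[1.1.3] true AND false = false
[1.1] exactly-one(false, false, false) = false
[1] NOT false = true
[2] false → true (antecedent false ⇒ implication holds) = true
[root] true AND true = true
Overall: true → accepted

Accepted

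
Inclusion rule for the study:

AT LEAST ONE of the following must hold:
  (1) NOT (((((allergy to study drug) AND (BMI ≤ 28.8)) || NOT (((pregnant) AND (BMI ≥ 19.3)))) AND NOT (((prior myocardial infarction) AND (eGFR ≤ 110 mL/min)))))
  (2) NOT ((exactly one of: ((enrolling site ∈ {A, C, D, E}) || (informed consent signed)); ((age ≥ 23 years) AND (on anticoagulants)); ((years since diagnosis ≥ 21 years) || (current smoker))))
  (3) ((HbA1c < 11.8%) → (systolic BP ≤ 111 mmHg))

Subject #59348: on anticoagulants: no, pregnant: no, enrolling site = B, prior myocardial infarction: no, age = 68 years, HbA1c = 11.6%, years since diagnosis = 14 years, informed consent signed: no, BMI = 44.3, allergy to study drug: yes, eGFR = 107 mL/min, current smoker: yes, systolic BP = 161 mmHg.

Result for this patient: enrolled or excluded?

Atomic conditions:
  allergy to study drug: yes → true
  BMI ≤ 28.8: 44.3 ≤ 28.8 is false
  pregnant: no → false
  BMI ≥ 19.3: 44.3 ≥ 19.3 is true
  prior myocardial infarction: no → false
  eGFR ≤ 110 mL/min: 107 ≤ 110 is true
  enrolling site ∈ {A, C, D, E}: B is not in the set → false
  informed consent signed: no → false
  age ≥ 23 years: 68 ≥ 23 is true
  on anticoagulants: no → false
  years since diagnosis ≥ 21 years: 14 ≥ 21 is false
  current smoker: yes → true
  HbA1c < 11.8%: 11.6 < 11.8 is true
  systolic BP ≤ 111 mmHg: 161 ≤ 111 is false
Combine:
[1.1.1.1] true AND false = false
[1.1.1.2.1] false AND true = false
[1.1.1.2] NOT false = true
[1.1.1] false OR true = true
[1.1.2.1] false AND true = false
[1.1.2] NOT false = true
[1.1] true AND true = true
[1] NOT true = false
[2.1.1] false OR false = false
[2.1.2] true AND false = false
[2.1.3] false OR true = true
[2.1] exactly-one(false, false, true) = true
[2] NOT true = false
[3] true → false = false
[root] false OR false OR false = false
Overall: false → excluded

Excluded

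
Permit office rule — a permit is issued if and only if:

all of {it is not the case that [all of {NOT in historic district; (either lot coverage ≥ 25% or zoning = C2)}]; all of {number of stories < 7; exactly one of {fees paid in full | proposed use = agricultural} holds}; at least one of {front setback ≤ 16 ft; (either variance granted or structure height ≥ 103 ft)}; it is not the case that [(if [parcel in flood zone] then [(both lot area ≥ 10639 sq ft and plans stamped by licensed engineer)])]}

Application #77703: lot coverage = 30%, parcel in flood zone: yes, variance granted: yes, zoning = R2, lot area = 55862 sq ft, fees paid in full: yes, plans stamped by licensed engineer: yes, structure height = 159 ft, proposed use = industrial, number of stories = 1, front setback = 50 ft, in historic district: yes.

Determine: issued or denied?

Denied

Atomic conditions:
  NOT in historic district: yes → false
  lot coverage ≥ 25%: 30 ≥ 25 is true
  zoning = C2: R2 == C2 is false
  number of stories < 7: 1 < 7 is true
  fees paid in full: yes → true
  proposed use = agricultural: industrial == agricultural is false
  front setback ≤ 16 ft: 50 ≤ 16 is false
  variance granted: yes → true
  structure height ≥ 103 ft: 159 ≥ 103 is true
  parcel in flood zone: yes → true
  lot area ≥ 10639 sq ft: 55862 ≥ 10639 is true
  plans stamped by licensed engineer: yes → true
Combine:
[1.1.2] true OR false = true
[1.1] false AND true = false
[1] NOT false = true
[2.2] exactly-one(true, false) = true
[2] true AND true = true
[3.2] true OR true = true
[3] false OR true = true
[4.1.2] true AND true = true
[4.1] true → true = true
[4] NOT true = false
[root] true AND true AND true AND false = false
Overall: false → denied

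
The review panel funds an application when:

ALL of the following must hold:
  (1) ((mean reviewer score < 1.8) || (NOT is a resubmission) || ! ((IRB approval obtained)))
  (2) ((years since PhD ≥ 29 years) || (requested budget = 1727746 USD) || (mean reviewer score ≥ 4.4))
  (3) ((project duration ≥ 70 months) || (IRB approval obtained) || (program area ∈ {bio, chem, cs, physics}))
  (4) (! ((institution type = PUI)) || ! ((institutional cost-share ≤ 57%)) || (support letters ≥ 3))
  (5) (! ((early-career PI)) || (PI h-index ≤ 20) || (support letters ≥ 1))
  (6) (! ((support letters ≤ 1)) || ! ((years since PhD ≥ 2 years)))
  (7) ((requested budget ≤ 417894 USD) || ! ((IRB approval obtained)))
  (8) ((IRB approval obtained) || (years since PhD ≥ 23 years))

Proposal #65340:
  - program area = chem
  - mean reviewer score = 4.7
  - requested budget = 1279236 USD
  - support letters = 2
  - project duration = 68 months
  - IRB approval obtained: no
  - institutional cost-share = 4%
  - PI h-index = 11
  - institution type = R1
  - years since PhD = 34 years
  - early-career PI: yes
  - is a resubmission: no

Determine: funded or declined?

Atomic conditions:
  mean reviewer score < 1.8: 4.7 < 1.8 is false
  NOT is a resubmission: no → true
  IRB approval obtained: no → false
  years since PhD ≥ 29 years: 34 ≥ 29 is true
  requested budget = 1727746 USD: 1279236 == 1727746 is false
  mean reviewer score ≥ 4.4: 4.7 ≥ 4.4 is true
  project duration ≥ 70 months: 68 ≥ 70 is false
  program area ∈ {bio, chem, cs, physics}: chem is in the set → true
  institution type = PUI: R1 == PUI is false
  institutional cost-share ≤ 57%: 4 ≤ 57 is true
  support letters ≥ 3: 2 ≥ 3 is false
  early-career PI: yes → true
  PI h-index ≤ 20: 11 ≤ 20 is true
  support letters ≥ 1: 2 ≥ 1 is true
  support letters ≤ 1: 2 ≤ 1 is false
  years since PhD ≥ 2 years: 34 ≥ 2 is true
  requested budget ≤ 417894 USD: 1279236 ≤ 417894 is false
  years since PhD ≥ 23 years: 34 ≥ 23 is true
Combine:
[1.3] NOT false = true
[1] false OR true OR true = true
[2] true OR false OR true = true
[3] false OR false OR true = true
[4.1] NOT false = true
[4.2] NOT true = false
[4] true OR false OR false = true
[5.1] NOT true = false
[5] false OR true OR true = true
[6.1] NOT false = true
[6.2] NOT true = false
[6] true OR false = true
[7.2] NOT false = true
[7] false OR true = true
[8] false OR true = true
[root] true AND true AND true AND true AND true AND true AND true AND true = true
Overall: true → funded

Funded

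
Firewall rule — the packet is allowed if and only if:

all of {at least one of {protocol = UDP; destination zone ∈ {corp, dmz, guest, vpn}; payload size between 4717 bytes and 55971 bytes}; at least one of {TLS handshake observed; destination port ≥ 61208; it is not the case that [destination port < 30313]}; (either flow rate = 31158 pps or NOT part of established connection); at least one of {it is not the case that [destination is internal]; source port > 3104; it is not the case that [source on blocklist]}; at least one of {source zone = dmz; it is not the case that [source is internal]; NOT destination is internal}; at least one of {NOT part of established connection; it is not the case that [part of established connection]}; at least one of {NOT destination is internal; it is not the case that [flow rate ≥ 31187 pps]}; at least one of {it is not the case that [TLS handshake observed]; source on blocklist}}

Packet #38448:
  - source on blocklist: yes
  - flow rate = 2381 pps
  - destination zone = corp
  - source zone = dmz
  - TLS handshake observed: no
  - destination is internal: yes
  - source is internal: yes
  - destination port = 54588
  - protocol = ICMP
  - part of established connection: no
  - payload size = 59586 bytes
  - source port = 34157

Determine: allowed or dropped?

Atomic conditions:
  protocol = UDP: ICMP == UDP is false
  destination zone ∈ {corp, dmz, guest, vpn}: corp is in the set → true
  payload size between 4717 bytes and 55971 bytes: 59586 in [4717, 55971] is false
  TLS handshake observed: no → false
  destination port ≥ 61208: 54588 ≥ 61208 is false
  destination port < 30313: 54588 < 30313 is false
  flow rate = 31158 pps: 2381 == 31158 is false
  NOT part of established connection: no → true
  destination is internal: yes → true
  source port > 3104: 34157 > 3104 is true
  source on blocklist: yes → true
  source zone = dmz: dmz == dmz is true
  source is internal: yes → true
  NOT destination is internal: yes → false
  part of established connection: no → false
  flow rate ≥ 31187 pps: 2381 ≥ 31187 is false
Combine:
[1] false OR true OR false = true
[2.3] NOT false = true
[2] false OR false OR true = true
[3] false OR true = true
[4.1] NOT true = false
[4.3] NOT true = false
[4] false OR true OR false = true
[5.2] NOT true = false
[5] true OR false OR false = true
[6.2] NOT false = true
[6] true OR true = true
[7.2] NOT false = true
[7] false OR true = true
[8.1] NOT false = true
[8] true OR true = true
[root] true AND true AND true AND true AND true AND true AND true AND true = true
Overall: true → allowed

Allowed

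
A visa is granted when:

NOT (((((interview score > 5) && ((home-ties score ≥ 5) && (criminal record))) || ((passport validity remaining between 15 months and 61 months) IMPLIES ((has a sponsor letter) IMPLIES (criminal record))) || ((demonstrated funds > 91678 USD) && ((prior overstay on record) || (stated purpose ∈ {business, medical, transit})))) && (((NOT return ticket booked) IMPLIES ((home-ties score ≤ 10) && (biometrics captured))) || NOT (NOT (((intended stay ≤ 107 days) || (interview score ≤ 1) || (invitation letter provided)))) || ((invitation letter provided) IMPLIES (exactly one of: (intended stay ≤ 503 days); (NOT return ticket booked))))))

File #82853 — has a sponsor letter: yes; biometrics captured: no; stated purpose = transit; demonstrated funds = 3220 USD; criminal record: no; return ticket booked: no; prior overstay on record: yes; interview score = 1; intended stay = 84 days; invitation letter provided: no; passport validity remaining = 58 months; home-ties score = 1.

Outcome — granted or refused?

Granted

Atomic conditions:
  interview score > 5: 1 > 5 is false
  home-ties score ≥ 5: 1 ≥ 5 is false
  criminal record: no → false
  passport validity remaining between 15 months and 61 months: 58 in [15, 61] is true
  has a sponsor letter: yes → true
  demonstrated funds > 91678 USD: 3220 > 91678 is false
  prior overstay on record: yes → true
  stated purpose ∈ {business, medical, transit}: transit is in the set → true
  NOT return ticket booked: no → true
  home-ties score ≤ 10: 1 ≤ 10 is true
  biometrics captured: no → false
  intended stay ≤ 107 days: 84 ≤ 107 is true
  interview score ≤ 1: 1 ≤ 1 is true
  invitation letter provided: no → false
  intended stay ≤ 503 days: 84 ≤ 503 is true
Combine:
[1.1.1.2] false AND false = false
[1.1.1] false AND false = false
[1.1.2.2] true → false = false
[1.1.2] true → false = false
[1.1.3.2] true OR true = true
[1.1.3] false AND true = false
[1.1] false OR false OR false = false
[1.2.1.2] true AND false = false
[1.2.1] true → false = false
[1.2.2.1.1] true OR true OR false = true
[1.2.2.1] NOT true = false
[1.2.2] NOT false = true
[1.2.3.2] exactly-one(true, true) = false
[1.2.3] false → false (antecedent false ⇒ implication holds) = true
[1.2] false OR true OR true = true
[1] false AND true = false
[root] NOT false = true
Overall: true → granted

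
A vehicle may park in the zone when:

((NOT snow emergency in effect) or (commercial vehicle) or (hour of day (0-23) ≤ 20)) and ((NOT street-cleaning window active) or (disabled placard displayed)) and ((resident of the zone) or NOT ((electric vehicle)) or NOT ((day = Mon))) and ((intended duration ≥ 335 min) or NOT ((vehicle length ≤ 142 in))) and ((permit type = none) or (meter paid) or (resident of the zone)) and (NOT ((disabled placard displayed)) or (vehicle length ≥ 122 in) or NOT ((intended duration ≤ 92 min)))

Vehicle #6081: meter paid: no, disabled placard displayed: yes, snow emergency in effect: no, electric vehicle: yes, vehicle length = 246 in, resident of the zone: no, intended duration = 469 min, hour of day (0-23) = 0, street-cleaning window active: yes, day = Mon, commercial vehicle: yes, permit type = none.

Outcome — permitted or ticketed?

Atomic conditions:
  NOT snow emergency in effect: no → true
  commercial vehicle: yes → true
  hour of day (0-23) ≤ 20: 0 ≤ 20 is true
  NOT street-cleaning window active: yes → false
  disabled placard displayed: yes → true
  resident of the zone: no → false
  electric vehicle: yes → true
  day = Mon: Mon == Mon is true
  intended duration ≥ 335 min: 469 ≥ 335 is true
  vehicle length ≤ 142 in: 246 ≤ 142 is false
  permit type = none: none == none is true
  meter paid: no → false
  vehicle length ≥ 122 in: 246 ≥ 122 is true
  intended duration ≤ 92 min: 469 ≤ 92 is false
Combine:
[1] true OR true OR true = true
[2] false OR true = true
[3.2] NOT true = false
[3.3] NOT true = false
[3] false OR false OR false = false
[4.2] NOT false = true
[4] true OR true = true
[5] true OR false OR false = true
[6.1] NOT true = false
[6.3] NOT false = true
[6] false OR true OR true = true
[root] true AND true AND false AND true AND true AND true = false
Overall: false → ticketed

Ticketed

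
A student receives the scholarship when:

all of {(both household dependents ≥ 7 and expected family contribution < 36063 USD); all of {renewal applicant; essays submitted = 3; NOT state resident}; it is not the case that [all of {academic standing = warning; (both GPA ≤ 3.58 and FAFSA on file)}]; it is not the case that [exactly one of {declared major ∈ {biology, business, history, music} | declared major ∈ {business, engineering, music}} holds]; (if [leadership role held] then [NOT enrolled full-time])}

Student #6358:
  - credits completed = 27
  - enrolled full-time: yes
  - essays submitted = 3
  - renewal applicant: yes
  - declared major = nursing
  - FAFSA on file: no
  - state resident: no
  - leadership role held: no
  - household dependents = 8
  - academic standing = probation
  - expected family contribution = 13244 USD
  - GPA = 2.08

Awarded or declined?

Atomic conditions:
  household dependents ≥ 7: 8 ≥ 7 is true
  expected family contribution < 36063 USD: 13244 < 36063 is true
  renewal applicant: yes → true
  essays submitted = 3: 3 == 3 is true
  NOT state resident: no → true
  academic standing = warning: probation == warning is false
  GPA ≤ 3.58: 2.08 ≤ 3.58 is true
  FAFSA on file: no → false
  declared major ∈ {biology, business, history, music}: nursing is not in the set → false
  declared major ∈ {business, engineering, music}: nursing is not in the set → false
  leadership role held: no → false
  NOT enrolled full-time: yes → false
Combine:
[1] true AND true = true
[2] true AND true AND true = true
[3.1.2] true AND false = false
[3.1] false AND false = false
[3] NOT false = true
[4.1] exactly-one(false, false) = false
[4] NOT false = true
[5] false → false (antecedent false ⇒ implication holds) = true
[root] true AND true AND true AND true AND true = true
Overall: true → awarded

Awarded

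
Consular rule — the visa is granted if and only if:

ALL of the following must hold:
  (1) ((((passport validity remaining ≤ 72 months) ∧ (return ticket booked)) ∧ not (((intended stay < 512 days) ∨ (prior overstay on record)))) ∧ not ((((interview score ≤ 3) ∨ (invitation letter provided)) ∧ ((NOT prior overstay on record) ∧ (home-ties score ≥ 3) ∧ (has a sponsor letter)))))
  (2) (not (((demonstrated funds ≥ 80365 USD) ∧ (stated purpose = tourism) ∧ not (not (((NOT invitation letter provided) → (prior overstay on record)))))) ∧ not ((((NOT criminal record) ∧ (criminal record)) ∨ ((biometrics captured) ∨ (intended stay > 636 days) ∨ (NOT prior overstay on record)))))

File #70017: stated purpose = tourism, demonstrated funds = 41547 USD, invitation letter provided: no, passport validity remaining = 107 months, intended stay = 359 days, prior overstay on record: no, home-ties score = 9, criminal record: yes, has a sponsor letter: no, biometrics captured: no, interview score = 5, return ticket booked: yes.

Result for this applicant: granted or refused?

Refused

Atomic conditions:
  passport validity remaining ≤ 72 months: 107 ≤ 72 is false
  return ticket booked: yes → true
  intended stay < 512 days: 359 < 512 is true
  prior overstay on record: no → false
  interview score ≤ 3: 5 ≤ 3 is false
  invitation letter provided: no → false
  NOT prior overstay on record: no → true
  home-ties score ≥ 3: 9 ≥ 3 is true
  has a sponsor letter: no → false
  demonstrated funds ≥ 80365 USD: 41547 ≥ 80365 is false
  stated purpose = tourism: tourism == tourism is true
  NOT invitation letter provided: no → true
  NOT criminal record: yes → false
  criminal record: yes → true
  biometrics captured: no → false
  intended stay > 636 days: 359 > 636 is false
Combine:
[1.1.1] false AND true = false
[1.1.2.1] true OR false = true
[1.1.2] NOT true = false
[1.1] false AND false = false
[1.2.1.1] false OR false = false
[1.2.1.2] true AND true AND false = false
[1.2.1] false AND false = false
[1.2] NOT false = true
[1] false AND true = false
[2.1.1.3.1.1] true → false = false
[2.1.1.3.1] NOT false = true
[2.1.1.3] NOT true = false
[2.1.1] false AND true AND false = false
[2.1] NOT false = true
[2.2.1.1] false AND true = false
[2.2.1.2] false OR false OR true = true
[2.2.1] false OR true = true
[2.2] NOT true = false
[2] true AND false = false
[root] false AND false = false
Overall: false → refused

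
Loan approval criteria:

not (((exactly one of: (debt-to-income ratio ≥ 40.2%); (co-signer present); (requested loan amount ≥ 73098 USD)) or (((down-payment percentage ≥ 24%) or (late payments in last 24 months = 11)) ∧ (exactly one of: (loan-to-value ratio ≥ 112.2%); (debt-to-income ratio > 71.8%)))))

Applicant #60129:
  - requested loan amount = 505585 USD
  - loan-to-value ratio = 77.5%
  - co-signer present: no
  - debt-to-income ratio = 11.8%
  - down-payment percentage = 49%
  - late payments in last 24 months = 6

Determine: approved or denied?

Atomic conditions:
  debt-to-income ratio ≥ 40.2%: 11.8 ≥ 40.2 is false
  co-signer present: no → false
  requested loan amount ≥ 73098 USD: 505585 ≥ 73098 is true
  down-payment percentage ≥ 24%: 49 ≥ 24 is true
  late payments in last 24 months = 11: 6 == 11 is false
  loan-to-value ratio ≥ 112.2%: 77.5 ≥ 112.2 is false
  debt-to-income ratio > 71.8%: 11.8 > 71.8 is false
Combine:
[1.1] exactly-one(false, false, true) = true
[1.2.1] true OR false = true
[1.2.2] exactly-one(false, false) = false
[1.2] true AND false = false
[1] true OR false = true
[root] NOT true = false
Overall: false → denied

Denied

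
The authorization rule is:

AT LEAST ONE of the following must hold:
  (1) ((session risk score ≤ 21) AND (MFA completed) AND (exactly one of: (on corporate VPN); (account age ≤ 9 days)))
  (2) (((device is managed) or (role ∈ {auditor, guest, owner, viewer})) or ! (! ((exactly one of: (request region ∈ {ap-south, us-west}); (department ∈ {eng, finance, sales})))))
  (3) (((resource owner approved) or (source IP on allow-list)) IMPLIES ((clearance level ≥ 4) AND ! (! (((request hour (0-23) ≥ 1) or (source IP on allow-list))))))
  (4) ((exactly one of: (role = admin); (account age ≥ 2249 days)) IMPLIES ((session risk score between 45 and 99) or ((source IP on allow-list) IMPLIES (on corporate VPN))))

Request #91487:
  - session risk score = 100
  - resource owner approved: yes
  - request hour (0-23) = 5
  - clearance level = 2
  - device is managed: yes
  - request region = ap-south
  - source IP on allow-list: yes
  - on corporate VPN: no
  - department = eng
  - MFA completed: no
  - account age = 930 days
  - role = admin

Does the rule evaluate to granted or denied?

Granted

Atomic conditions:
  session risk score ≤ 21: 100 ≤ 21 is false
  MFA completed: no → false
  on corporate VPN: no → false
  account age ≤ 9 days: 930 ≤ 9 is false
  device is managed: yes → true
  role ∈ {auditor, guest, owner, viewer}: admin is not in the set → false
  request region ∈ {ap-south, us-west}: ap-south is in the set → true
  department ∈ {eng, finance, sales}: eng is in the set → true
  resource owner approved: yes → true
  source IP on allow-list: yes → true
  clearance level ≥ 4: 2 ≥ 4 is false
  request hour (0-23) ≥ 1: 5 ≥ 1 is true
  role = admin: admin == admin is true
  account age ≥ 2249 days: 930 ≥ 2249 is false
  session risk score between 45 and 99: 100 in [45, 99] is false
Combine:
[1.3] exactly-one(false, false) = false
[1] false AND false AND false = false
[2.1] true OR false = true
[2.2.1.1] exactly-one(true, true) = false
[2.2.1] NOT false = true
[2.2] NOT true = false
[2] true OR false = true
[3.1] true OR true = true
[3.2.2.1.1] true OR true = true
[3.2.2.1] NOT true = false
[3.2.2] NOT false = true
[3.2] false AND true = false
[3] true → false = false
[4.1] exactly-one(true, false) = true
[4.2.2] true → false = false
[4.2] false OR false = false
[4] true → false = false
[root] false OR true OR false OR false = true
Overall: true → granted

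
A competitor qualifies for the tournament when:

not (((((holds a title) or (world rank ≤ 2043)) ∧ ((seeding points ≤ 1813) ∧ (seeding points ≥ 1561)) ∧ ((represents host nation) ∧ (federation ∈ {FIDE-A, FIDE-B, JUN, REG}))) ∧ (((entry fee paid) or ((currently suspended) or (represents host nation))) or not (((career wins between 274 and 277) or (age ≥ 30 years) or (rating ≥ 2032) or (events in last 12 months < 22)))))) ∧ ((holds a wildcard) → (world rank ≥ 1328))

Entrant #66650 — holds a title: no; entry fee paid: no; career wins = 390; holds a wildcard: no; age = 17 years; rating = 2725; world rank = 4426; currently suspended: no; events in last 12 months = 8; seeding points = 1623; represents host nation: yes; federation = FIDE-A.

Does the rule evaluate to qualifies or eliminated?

Qualifies

Atomic conditions:
  holds a title: no → false
  world rank ≤ 2043: 4426 ≤ 2043 is false
  seeding points ≤ 1813: 1623 ≤ 1813 is true
  seeding points ≥ 1561: 1623 ≥ 1561 is true
  represents host nation: yes → true
  federation ∈ {FIDE-A, FIDE-B, JUN, REG}: FIDE-A is in the set → true
  entry fee paid: no → false
  currently suspended: no → false
  career wins between 274 and 277: 390 in [274, 277] is false
  age ≥ 30 years: 17 ≥ 30 is false
  rating ≥ 2032: 2725 ≥ 2032 is true
  events in last 12 months < 22: 8 < 22 is true
  holds a wildcard: no → false
  world rank ≥ 1328: 4426 ≥ 1328 is true
Combine:
[1.1.1.1] false OR false = false
[1.1.1.2] true AND true = true
[1.1.1.3] true AND true = true
[1.1.1] false AND true AND true = false
[1.1.2.1.2] false OR true = true
[1.1.2.1] false OR true = true
[1.1.2.2.1] false OR false OR true OR true = true
[1.1.2.2] NOT true = false
[1.1.2] true OR false = true
[1.1] false AND true = false
[1] NOT false = true
[2] false → true (antecedent false ⇒ implication holds) = true
[root] true AND true = true
Overall: true → qualifies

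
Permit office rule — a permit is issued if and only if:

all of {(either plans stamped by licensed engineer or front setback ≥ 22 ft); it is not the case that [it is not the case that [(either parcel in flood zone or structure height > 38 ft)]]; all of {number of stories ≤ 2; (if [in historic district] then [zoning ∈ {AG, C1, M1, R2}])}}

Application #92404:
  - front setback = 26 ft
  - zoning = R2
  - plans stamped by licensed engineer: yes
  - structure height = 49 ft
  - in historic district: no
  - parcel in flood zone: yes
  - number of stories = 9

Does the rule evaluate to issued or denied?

Atomic conditions:
  plans stamped by licensed engineer: yes → true
  front setback ≥ 22 ft: 26 ≥ 22 is true
  parcel in flood zone: yes → true
  structure height > 38 ft: 49 > 38 is true
  number of stories ≤ 2: 9 ≤ 2 is false
  in historic district: no → false
  zoning ∈ {AG, C1, M1, R2}: R2 is in the set → true
Combine:
[1] true OR true = true
[2.1.1] true OR true = true
[2.1] NOT true = false
[2] NOT false = true
[3.2] false → true (antecedent false ⇒ implication holds) = true
[3] false AND true = false
[root] true AND true AND false = false
Overall: false → denied

Denied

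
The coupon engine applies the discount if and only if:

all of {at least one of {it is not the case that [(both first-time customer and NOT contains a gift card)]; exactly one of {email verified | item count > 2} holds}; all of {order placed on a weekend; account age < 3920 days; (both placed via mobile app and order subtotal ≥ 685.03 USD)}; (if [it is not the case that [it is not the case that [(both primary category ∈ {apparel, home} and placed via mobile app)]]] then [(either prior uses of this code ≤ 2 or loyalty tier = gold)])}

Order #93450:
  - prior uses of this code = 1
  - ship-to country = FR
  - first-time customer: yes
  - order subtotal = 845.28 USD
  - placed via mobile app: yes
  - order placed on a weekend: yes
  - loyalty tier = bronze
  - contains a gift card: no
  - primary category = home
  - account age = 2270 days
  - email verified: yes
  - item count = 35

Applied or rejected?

Atomic conditions:
  first-time customer: yes → true
  NOT contains a gift card: no → true
  email verified: yes → true
  item count > 2: 35 > 2 is true
  order placed on a weekend: yes → true
  account age < 3920 days: 2270 < 3920 is true
  placed via mobile app: yes → true
  order subtotal ≥ 685.03 USD: 845.28 ≥ 685.03 is true
  primary category ∈ {apparel, home}: home is in the set → true
  prior uses of this code ≤ 2: 1 ≤ 2 is true
  loyalty tier = gold: bronze == gold is false
Combine:
[1.1.1] true AND true = true
[1.1] NOT true = false
[1.2] exactly-one(true, true) = false
[1] false OR false = false
[2.3] true AND true = true
[2] true AND true AND true = true
[3.1.1.1] true AND true = true
[3.1.1] NOT true = false
[3.1] NOT false = true
[3.2] true OR false = true
[3] true → true = true
[root] false AND true AND true = false
Overall: false → rejected

Rejected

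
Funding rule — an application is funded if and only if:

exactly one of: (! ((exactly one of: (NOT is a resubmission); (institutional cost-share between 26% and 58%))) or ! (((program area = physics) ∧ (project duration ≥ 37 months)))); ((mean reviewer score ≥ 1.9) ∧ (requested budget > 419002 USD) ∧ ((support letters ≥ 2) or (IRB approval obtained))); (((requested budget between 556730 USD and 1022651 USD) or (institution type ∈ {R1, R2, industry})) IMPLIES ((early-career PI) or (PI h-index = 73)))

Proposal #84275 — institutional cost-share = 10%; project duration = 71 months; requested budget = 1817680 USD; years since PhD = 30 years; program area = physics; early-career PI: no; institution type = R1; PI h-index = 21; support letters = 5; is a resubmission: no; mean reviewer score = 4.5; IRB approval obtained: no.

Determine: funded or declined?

Atomic conditions:
  NOT is a resubmission: no → true
  institutional cost-share between 26% and 58%: 10 in [26, 58] is false
  program area = physics: physics == physics is true
  project duration ≥ 37 months: 71 ≥ 37 is true
  mean reviewer score ≥ 1.9: 4.5 ≥ 1.9 is true
  requested budget > 419002 USD: 1817680 > 419002 is true
  support letters ≥ 2: 5 ≥ 2 is true
  IRB approval obtained: no → false
  requested budget between 556730 USD and 1022651 USD: 1817680 in [556730, 1022651] is false
  institution type ∈ {R1, R2, industry}: R1 is in the set → true
  early-career PI: no → false
  PI h-index = 73: 21 == 73 is false
Combine:
[1.1.1] exactly-one(true, false) = true
[1.1] NOT true = false
[1.2.1] true AND true = true
[1.2] NOT true = false
[1] false OR false = false
[2.3] true OR false = true
[2] true AND true AND true = true
[3.1] false OR true = true
[3.2] false OR false = false
[3] true → false = false
[root] exactly-one(false, true, false) = true
Overall: true → funded

Funded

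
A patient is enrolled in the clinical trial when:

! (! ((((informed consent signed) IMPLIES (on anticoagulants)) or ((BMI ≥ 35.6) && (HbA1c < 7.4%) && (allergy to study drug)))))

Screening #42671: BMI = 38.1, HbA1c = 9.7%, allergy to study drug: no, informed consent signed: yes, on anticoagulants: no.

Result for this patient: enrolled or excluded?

Atomic conditions:
  informed consent signed: yes → true
  on anticoagulants: no → false
  BMI ≥ 35.6: 38.1 ≥ 35.6 is true
  HbA1c < 7.4%: 9.7 < 7.4 is false
  allergy to study drug: no → false
Combine:
[1.1.1] true → false = false
[1.1.2] true AND false AND false = false
[1.1] false OR false = false
[1] NOT false = true
[root] NOT true = false
Overall: false → excluded

Excluded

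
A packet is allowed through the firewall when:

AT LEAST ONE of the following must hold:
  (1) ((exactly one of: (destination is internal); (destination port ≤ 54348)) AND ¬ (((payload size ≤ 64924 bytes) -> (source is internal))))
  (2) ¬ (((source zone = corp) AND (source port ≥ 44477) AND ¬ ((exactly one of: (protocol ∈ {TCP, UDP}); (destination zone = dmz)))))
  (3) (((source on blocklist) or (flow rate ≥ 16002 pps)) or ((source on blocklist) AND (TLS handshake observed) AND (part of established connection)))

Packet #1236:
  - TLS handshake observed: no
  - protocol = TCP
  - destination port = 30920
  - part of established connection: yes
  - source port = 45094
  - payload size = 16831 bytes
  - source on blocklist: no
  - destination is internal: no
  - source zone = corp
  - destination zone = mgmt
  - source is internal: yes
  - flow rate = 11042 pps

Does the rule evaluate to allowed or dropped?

Atomic conditions:
  destination is internal: no → false
  destination port ≤ 54348: 30920 ≤ 54348 is true
  payload size ≤ 64924 bytes: 16831 ≤ 64924 is true
  source is internal: yes → true
  source zone = corp: corp == corp is true
  source port ≥ 44477: 45094 ≥ 44477 is true
  protocol ∈ {TCP, UDP}: TCP is in the set → true
  destination zone = dmz: mgmt == dmz is false
  source on blocklist: no → false
  flow rate ≥ 16002 pps: 11042 ≥ 16002 is false
  TLS handshake observed: no → false
  part of established connection: yes → true
Combine:
[1.1] exactly-one(false, true) = true
[1.2.1] true → true = true
[1.2] NOT true = false
[1] true AND false = false
[2.1.3.1] exactly-one(true, false) = true
[2.1.3] NOT true = false
[2.1] true AND true AND false = false
[2] NOT false = true
[3.1] false OR false = false
[3.2] false AND false AND true = false
[3] false OR false = false
[root] false OR true OR false = true
Overall: true → allowed

Allowed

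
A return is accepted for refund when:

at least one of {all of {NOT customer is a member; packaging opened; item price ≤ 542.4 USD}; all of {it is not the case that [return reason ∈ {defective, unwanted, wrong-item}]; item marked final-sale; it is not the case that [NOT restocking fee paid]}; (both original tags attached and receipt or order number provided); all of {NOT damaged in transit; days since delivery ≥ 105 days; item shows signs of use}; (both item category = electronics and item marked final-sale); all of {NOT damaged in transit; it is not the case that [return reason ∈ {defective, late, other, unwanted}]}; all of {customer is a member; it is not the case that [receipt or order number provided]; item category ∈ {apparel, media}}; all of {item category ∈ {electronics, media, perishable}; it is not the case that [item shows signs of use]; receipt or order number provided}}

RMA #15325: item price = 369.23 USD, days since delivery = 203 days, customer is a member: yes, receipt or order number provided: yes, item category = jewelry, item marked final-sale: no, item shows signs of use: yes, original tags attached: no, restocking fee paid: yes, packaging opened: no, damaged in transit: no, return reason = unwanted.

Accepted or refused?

Accepted

Atomic conditions:
  NOT customer is a member: yes → false
  packaging opened: no → false
  item price ≤ 542.4 USD: 369.23 ≤ 542.4 is true
  return reason ∈ {defective, unwanted, wrong-item}: unwanted is in the set → true
  item marked final-sale: no → false
  NOT restocking fee paid: yes → false
  original tags attached: no → false
  receipt or order number provided: yes → true
  NOT damaged in transit: no → true
  days since delivery ≥ 105 days: 203 ≥ 105 is true
  item shows signs of use: yes → true
  item category = electronics: jewelry == electronics is false
  return reason ∈ {defective, late, other, unwanted}: unwanted is in the set → true
  customer is a member: yes → true
  item category ∈ {apparel, media}: jewelry is not in the set → false
  item category ∈ {electronics, media, perishable}: jewelry is not in the set → false
Combine:
[1] false AND false AND true = false
[2.1] NOT true = false
[2.3] NOT false = true
[2] false AND false AND true = false
[3] false AND true = false
[4] true AND true AND true = true
[5] false AND false = false
[6.2] NOT true = false
[6] true AND false = false
[7.2] NOT true = false
[7] true AND false AND false = false
[8.2] NOT true = false
[8] false AND false AND true = false
[root] false OR false OR false OR true OR false OR false OR false OR false = true
Overall: true → accepted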